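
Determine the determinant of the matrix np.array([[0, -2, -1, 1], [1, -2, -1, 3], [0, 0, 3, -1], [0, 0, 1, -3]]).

-16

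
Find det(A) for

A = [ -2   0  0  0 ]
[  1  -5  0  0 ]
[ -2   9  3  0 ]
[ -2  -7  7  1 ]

A is lower triangular, so det(A) is the product of the diagonal entries:
det = (-2) · (-5) · (3) · (1) = 30

|A| = 30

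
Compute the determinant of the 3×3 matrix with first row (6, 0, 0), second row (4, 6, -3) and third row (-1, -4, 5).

108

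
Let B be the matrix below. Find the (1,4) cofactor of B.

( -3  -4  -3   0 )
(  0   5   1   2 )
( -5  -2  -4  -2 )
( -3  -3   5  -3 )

-194

Delete row 1 and column 4; the remaining 3×3 submatrix is [0 5 1; -5 -2 -4; -3 -3 5].
Its determinant is 194.
The cofactor carries sign (−1)^(1+4) = −1, so C_{1,4} = −(194) = -194.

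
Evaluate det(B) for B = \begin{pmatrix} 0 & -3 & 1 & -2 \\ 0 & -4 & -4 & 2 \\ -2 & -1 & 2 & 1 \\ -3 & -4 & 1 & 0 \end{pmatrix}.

74

Expand along column 1 (it has 2 zeros):
  + (-2) · M_31   where M_31 = det([-3 1 -2; -4 -4 2; -4 1 0]) = 38
  − (-3) · M_41   where M_41 = det([-3 1 -2; -4 -4 2; -1 2 1]) = 50
det = (+1)·(-2)·(38) + (-1)·(-3)·(50) = 74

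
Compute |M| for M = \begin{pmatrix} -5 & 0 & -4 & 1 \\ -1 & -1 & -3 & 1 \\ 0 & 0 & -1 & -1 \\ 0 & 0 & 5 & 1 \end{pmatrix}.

det(M) = 20

M is block upper-triangular with a 2×2 block and a 2×2 block on the diagonal, so its determinant equals the product of the determinants of the diagonal blocks.
det of the 2×2 block = 5
det of the 2×2 block = 4
det = (5)·(4) = 20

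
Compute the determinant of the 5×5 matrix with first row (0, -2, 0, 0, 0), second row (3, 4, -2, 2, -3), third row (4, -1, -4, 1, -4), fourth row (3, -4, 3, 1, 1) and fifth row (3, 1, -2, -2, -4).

-186

Expand along row 1 (it has 4 zeros):
  − (-2) · M_12   where M_12 = det([3 -2 2 -3; 4 -4 1 -4; 3 3 1 1; 3 -2 -2 -4]) = -93
det = (-1)·(-2)·(-93) = -186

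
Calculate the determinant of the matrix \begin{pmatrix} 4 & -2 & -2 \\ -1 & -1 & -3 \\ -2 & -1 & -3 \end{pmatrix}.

Expand along column 1:
  + 4 · |-1 -3; -1 -3| = 4·(3 − 3) = 0
  − (-1) · |-2 -2; -1 -3| = −(-1)·(6 − 2) = 4
  + (-2) · |-2 -2; -1 -3| = (-2)·(6 − 2) = -8
Sum: (0) + (4) + (-8) = -4

The determinant is -4.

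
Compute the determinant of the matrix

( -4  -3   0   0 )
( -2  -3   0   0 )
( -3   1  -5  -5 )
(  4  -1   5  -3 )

The determinant is 240.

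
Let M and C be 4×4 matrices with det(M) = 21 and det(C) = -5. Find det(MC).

det(MC) = det(M)·det(C) = (21)·(-5) = -105

-105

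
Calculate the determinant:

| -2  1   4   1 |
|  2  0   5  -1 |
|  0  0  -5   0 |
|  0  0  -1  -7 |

Expand along row 3 (it has 3 zeros):
  + (-5) · M_33   where M_33 = det([-2 1 1; 2 0 -1; 0 0 -7]) = 14
det = (+1)·(-5)·(14) = -70

-70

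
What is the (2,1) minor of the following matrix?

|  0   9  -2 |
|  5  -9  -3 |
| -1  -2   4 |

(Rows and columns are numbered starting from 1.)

The minor is 32.

Delete row 2 and column 1; the remaining 2×2 submatrix is [9 -2; -2 4].
Its determinant is 9·4 − (-2)·(-2) = 32.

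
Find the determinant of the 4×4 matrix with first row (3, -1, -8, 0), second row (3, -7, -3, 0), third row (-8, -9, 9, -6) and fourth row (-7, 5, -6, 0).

The determinant is 2424.

Expand along column 4 (it has 3 zeros):
  − (-6) · M_34   where M_34 = det([3 -1 -8; 3 -7 -3; -7 5 -6]) = 404
det = (-1)·(-6)·(404) = 2424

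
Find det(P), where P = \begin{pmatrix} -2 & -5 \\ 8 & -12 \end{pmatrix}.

det(P) = (-2)·(-12) − (-5)·8 = 24 − (-40) = 64

The determinant is 64.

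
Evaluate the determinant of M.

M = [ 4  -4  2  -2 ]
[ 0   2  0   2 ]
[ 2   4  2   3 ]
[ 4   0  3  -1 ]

Expand along row 2 (it has 2 zeros):
  + (2) · M_22   where M_22 = det([4 2 -2; 2 2 3; 4 3 -1]) = -12
  + (2) · M_24   where M_24 = det([4 -4 2; 2 4 2; 4 0 3]) = 8
det = (+1)·(2)·(-12) + (+1)·(2)·(8) = -8

det(M) = -8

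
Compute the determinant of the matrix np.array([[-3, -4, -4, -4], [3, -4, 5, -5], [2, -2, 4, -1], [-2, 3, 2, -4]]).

-343

Expand along row 1:
  + (-3) · M_11   where M_11 = det([-4 5 -5; -2 4 -1; 3 2 -4]) = 81
  − (-4) · M_12   where M_12 = det([3 5 -5; 2 4 -1; -2 2 -4]) = -52
  + (-4) · M_13   where M_13 = det([3 -4 -5; 2 -2 -1; -2 3 -4]) = -17
  − (-4) · M_14   where M_14 = det([3 -4 5; 2 -2 4; -2 3 2]) = 10
det = (+1)·(-3)·(81) + (-1)·(-4)·(-52) + (+1)·(-4)·(-17) + (-1)·(-4)·(10) = -343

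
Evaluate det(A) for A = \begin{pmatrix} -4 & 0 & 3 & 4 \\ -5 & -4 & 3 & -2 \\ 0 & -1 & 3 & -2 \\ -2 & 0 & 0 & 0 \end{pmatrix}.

Expand along row 4 (it has 3 zeros):
  − (-2) · M_41   where M_41 = det([0 3 4; -4 3 -2; -1 3 -2]) = -54
det = (-1)·(-2)·(-54) = -108

-108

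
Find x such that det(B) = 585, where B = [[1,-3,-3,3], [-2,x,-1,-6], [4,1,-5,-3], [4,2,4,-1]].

8

Expanding along the column containing x, det(B) is linear in x: det(B) = (149)·x + (-607).
Set (149)·x + (-607) = 585  ⇒  (149)·x = 1192  ⇒  x = 8.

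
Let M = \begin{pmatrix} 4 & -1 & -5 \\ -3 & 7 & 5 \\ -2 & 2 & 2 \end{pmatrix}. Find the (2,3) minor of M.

6

Delete row 2 and column 3; the remaining 2×2 submatrix is [4 -1; -2 2].
Its determinant is 4·2 − (-1)·(-2) = 6.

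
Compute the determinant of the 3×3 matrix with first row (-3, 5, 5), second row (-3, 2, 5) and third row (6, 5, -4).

54

Expand along column 1:
  + (-3) · |2 5; 5 -4| = (-3)·(-8 − 25) = 99
  − (-3) · |5 5; 5 -4| = −(-3)·(-20 − 25) = -135
  + 6 · |5 5; 2 5| = 6·(25 − 10) = 90
Sum: (99) + (-135) + (90) = 54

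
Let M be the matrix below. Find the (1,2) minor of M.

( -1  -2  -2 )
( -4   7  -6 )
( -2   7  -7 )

16

Delete row 1 and column 2; the remaining 2×2 submatrix is [-4 -6; -2 -7].
Its determinant is (-4)·(-7) − (-6)·(-2) = 16.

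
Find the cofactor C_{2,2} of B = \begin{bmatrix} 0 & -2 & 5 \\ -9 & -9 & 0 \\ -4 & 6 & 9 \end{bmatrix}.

Delete row 2 and column 2; the remaining 2×2 submatrix is [0 5; -4 9].
Its determinant is 0·9 − 5·(-4) = 20.
The cofactor carries sign (−1)^(2+2) = +1, so C_{2,2} = +(20) = 20.

20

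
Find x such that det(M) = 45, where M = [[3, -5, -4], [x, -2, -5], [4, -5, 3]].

2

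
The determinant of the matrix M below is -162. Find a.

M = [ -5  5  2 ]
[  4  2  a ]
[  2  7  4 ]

Expanding along the row containing a, det(M) is linear in a: det(M) = (45)·a + (-72).
Set (45)·a + (-72) = -162  ⇒  (45)·a = -90  ⇒  a = -2.

-2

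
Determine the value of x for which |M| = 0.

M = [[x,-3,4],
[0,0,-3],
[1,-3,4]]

Expanding along the row containing x, det(M) is linear in x: det(M) = (-9)·x + (9).
Set (-9)·x + (9) = 0  ⇒  (-9)·x = -9  ⇒  x = 1.

x = 1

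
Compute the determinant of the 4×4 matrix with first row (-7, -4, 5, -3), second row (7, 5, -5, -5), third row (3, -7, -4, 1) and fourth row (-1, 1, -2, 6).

Expand along row 1:
  + (-7) · M_11   where M_11 = det([5 -5 -5; -7 -4 1; 1 -2 6]) = -415
  − (-4) · M_12   where M_12 = det([7 -5 -5; 3 -4 1; -1 -2 6]) = -9
  + (5) · M_13   where M_13 = det([7 5 -5; 3 -7 1; -1 1 6]) = -376
  − (-3) · M_14   where M_14 = det([7 5 -5; 3 -7 -4; -1 1 -2]) = 196
det = (+1)·(-7)·(-415) + (-1)·(-4)·(-9) + (+1)·(5)·(-376) + (-1)·(-3)·(196) = 1577

The determinant is 1577.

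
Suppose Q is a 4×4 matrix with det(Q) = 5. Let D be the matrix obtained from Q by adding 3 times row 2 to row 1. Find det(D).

Adding a multiple of one row to another leaves the determinant unchanged.
det(D) = (1)·(5) = 5

5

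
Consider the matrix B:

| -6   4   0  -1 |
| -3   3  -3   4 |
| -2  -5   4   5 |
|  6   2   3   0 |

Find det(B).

The determinant is 1743.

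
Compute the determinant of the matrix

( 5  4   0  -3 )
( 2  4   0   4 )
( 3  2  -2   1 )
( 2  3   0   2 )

Expand along column 3 (it has 3 zeros):
  + (-2) · M_33   where M_33 = det([5 4 -3; 2 4 4; 2 3 2]) = 2
det = (+1)·(-2)·(2) = -4

-4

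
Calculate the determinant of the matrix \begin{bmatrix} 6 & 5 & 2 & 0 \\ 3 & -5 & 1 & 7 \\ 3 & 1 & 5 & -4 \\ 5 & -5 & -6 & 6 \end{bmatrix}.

Expand along row 1 (it has 1 zero):
  + (6) · M_11   where M_11 = det([-5 1 7; 1 5 -4; -5 -6 6]) = 117
  − (5) · M_12   where M_12 = det([3 1 7; 3 5 -4; 5 -6 6]) = -321
  + (2) · M_13   where M_13 = det([3 -5 7; 3 1 -4; 5 -5 6]) = 8
det = (+1)·(6)·(117) + (-1)·(5)·(-321) + (+1)·(2)·(8) = 2323

The determinant is 2323.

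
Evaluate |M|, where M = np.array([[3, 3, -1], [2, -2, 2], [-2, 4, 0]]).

|M| = -40

Expand along row 3:
  + (-2) · |3 -1; -2 2| = (-2)·(6 − 2) = -8
  − 4 · |3 -1; 2 2| = −4·(6 − (-2)) = -32
Sum: (-8) + (-32) = -40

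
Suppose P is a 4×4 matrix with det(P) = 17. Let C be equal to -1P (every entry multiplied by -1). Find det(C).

For a 4×4 matrix, det(-1P) = (-1)^4·det(P) = 1·det(P).
det(C) = (1)·(17) = 17

det(C) = 17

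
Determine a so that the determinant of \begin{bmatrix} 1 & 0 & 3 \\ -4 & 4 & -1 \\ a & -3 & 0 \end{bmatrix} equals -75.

9

Expanding along the row containing a, det(B) is linear in a: det(B) = (-12)·a + (33).
Set (-12)·a + (33) = -75  ⇒  (-12)·a = -108  ⇒  a = 9.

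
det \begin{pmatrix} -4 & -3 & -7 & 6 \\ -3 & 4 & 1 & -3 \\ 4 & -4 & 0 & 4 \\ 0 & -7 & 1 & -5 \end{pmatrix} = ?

Expand along row 3 (it has 1 zero):
  + (4) · M_31   where M_31 = det([-3 -7 6; 4 1 -3; -7 1 -5]) = -215
  − (-4) · M_32   where M_32 = det([-4 -7 6; -3 1 -3; 0 1 -5]) = 95
  − (4) · M_34   where M_34 = det([-4 -3 -7; -3 4 1; 0 -7 1]) = -200
det = (+1)·(4)·(-215) + (-1)·(-4)·(95) + (-1)·(4)·(-200) = 320

320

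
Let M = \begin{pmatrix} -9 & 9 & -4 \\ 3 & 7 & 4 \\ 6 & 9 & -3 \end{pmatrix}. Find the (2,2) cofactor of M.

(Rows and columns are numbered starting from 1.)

Delete row 2 and column 2; the remaining 2×2 submatrix is [-9 -4; 6 -3].
Its determinant is (-9)·(-3) − (-4)·6 = 51.
The cofactor carries sign (−1)^(2+2) = +1, so C_{2,2} = +(51) = 51.

51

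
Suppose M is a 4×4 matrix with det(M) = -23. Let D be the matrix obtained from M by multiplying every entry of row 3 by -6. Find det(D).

|D| = 138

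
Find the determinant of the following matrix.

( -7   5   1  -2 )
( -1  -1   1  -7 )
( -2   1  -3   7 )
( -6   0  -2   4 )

Expand along row 4 (it has 1 zero):
  − (-6) · M_41   where M_41 = det([5 1 -2; -1 1 -7; 1 -3 7]) = -74
  − (-2) · M_43   where M_43 = det([-7 5 -2; -1 -1 -7; -2 1 7]) = 111
  + (4) · M_44   where M_44 = det([-7 5 1; -1 -1 1; -2 1 -3]) = -42
det = (-1)·(-6)·(-74) + (-1)·(-2)·(111) + (+1)·(4)·(-42) = -390

-390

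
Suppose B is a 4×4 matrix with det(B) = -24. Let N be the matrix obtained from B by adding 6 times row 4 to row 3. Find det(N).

det(N) = -24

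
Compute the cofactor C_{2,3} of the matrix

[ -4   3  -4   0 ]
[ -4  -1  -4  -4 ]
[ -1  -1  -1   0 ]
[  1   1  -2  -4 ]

28

Delete row 2 and column 3; the remaining 3×3 submatrix is [-4 3 0; -1 -1 0; 1 1 -4].
Its determinant is -28.
The cofactor carries sign (−1)^(2+3) = −1, so C_{2,3} = −(-28) = 28.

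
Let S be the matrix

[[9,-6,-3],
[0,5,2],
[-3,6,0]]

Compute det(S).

-117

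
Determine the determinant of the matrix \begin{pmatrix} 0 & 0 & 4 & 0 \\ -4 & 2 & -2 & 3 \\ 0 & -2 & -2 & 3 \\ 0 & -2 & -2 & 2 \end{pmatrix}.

-32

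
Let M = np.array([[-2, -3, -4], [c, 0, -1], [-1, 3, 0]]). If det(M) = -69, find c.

c = 5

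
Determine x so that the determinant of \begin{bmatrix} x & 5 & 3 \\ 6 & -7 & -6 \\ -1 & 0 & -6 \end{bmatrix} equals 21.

Expanding along the column containing x, det(A) is linear in x: det(A) = (42)·x + (189).
Set (42)·x + (189) = 21  ⇒  (42)·x = -168  ⇒  x = -4.

x = -4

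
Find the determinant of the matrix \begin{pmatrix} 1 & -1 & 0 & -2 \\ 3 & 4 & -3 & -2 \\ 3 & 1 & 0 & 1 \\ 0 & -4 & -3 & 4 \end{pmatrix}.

231

Expand along column 3 (it has 2 zeros):
  − (-3) · M_23   where M_23 = det([1 -1 -2; 3 1 1; 0 -4 4]) = 44
  − (-3) · M_43   where M_43 = det([1 -1 -2; 3 4 -2; 3 1 1]) = 33
det = (-1)·(-3)·(44) + (-1)·(-3)·(33) = 231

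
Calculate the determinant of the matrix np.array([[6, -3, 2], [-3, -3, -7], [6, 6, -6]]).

The determinant is 540.

Expand along column 1:
  + 6 · |-3 -7; 6 -6| = 6·(18 − (-42)) = 360
  − (-3) · |-3 2; 6 -6| = −(-3)·(18 − 12) = 18
  + 6 · |-3 2; -3 -7| = 6·(21 − (-6)) = 162
Sum: (360) + (18) + (162) = 540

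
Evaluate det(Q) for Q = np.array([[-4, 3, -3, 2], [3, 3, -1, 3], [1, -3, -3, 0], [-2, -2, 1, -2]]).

Expand along row 3 (it has 1 zero):
  + (1) · M_31   where M_31 = det([3 -3 2; 3 -1 3; -2 1 -2]) = -1
  − (-3) · M_32   where M_32 = det([-4 -3 2; 3 -1 3; -2 1 -2]) = 6
  + (-3) · M_33   where M_33 = det([-4 3 2; 3 3 3; -2 -2 -2]) = 0
det = (+1)·(1)·(-1) + (-1)·(-3)·(6) + (+1)·(-3)·(0) = 17

The determinant is 17.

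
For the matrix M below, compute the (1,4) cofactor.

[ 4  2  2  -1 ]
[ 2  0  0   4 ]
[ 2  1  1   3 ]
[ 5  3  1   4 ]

Delete row 1 and column 4; the remaining 3×3 submatrix is [2 0 0; 2 1 1; 5 3 1].
Its determinant is -4.
The cofactor carries sign (−1)^(1+4) = −1, so C_{1,4} = −(-4) = 4.

The cofactor is 4.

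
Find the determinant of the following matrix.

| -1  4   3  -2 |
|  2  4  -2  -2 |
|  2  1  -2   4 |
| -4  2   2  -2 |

The determinant is -276.

Expand along row 1:
  + (-1) · M_11   where M_11 = det([4 -2 -2; 1 -2 4; 2 2 -2]) = -48
  − (4) · M_12   where M_12 = det([2 -2 -2; 2 -2 4; -4 2 -2]) = 24
  + (3) · M_13   where M_13 = det([2 4 -2; 2 1 4; -4 2 -2]) = -84
  − (-2) · M_14   where M_14 = det([2 4 -2; 2 1 -2; -4 2 2]) = 12
det = (+1)·(-1)·(-48) + (-1)·(4)·(24) + (+1)·(3)·(-84) + (-1)·(-2)·(12) = -276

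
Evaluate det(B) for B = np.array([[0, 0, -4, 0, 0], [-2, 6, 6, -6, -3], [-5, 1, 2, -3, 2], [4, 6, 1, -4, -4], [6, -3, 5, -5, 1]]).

Expand along row 1 (it has 4 zeros):
  + (-4) · M_13   where M_13 = det([-2 6 -6 -3; -5 1 -3 2; 4 6 -4 -4; 6 -3 -5 1]) = 594
det = (+1)·(-4)·(594) = -2376

det(B) = -2376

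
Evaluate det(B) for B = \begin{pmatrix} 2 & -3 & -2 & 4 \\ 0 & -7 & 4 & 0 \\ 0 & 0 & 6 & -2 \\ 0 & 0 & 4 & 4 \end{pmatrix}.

The determinant is -448.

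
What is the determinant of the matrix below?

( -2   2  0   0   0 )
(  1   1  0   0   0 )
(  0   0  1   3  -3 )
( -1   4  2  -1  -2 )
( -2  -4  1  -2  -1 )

The matrix is block lower-triangular with a 2×2 block and a 3×3 block on the diagonal, so its determinant equals the product of the determinants of the diagonal blocks.
det of the 2×2 block = -4
det of the 3×3 block = 6
det = (-4)·(6) = -24

-24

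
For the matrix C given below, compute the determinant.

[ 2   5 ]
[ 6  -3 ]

det(C) = 2·(-3) − 5·6 = -6 − 30 = -36

|C| = -36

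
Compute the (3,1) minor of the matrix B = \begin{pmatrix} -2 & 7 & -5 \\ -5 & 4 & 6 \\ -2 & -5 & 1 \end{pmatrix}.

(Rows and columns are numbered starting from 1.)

62

Delete row 3 and column 1; the remaining 2×2 submatrix is [7 -5; 4 6].
Its determinant is 7·6 − (-5)·4 = 62.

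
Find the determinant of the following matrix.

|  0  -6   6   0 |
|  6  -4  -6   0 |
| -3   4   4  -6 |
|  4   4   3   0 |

Expand along column 4 (it has 3 zeros):
  − (-6) · M_34   where M_34 = det([0 -6 6; 6 -4 -6; 4 4 3]) = 492
det = (-1)·(-6)·(492) = 2952

The determinant is 2952.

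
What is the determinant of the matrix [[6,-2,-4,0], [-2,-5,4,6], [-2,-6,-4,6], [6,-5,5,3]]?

The determinant is -324.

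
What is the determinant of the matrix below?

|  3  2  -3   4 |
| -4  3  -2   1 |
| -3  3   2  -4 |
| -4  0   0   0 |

Expand along row 4 (it has 3 zeros):
  − (-4) · M_41   where M_41 = det([2 -3 4; 3 -2 1; 3 2 -4]) = 15
det = (-1)·(-4)·(15) = 60

The determinant is 60.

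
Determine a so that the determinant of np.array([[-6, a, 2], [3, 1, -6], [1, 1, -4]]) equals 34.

7

Expanding along the column containing a, det(M) is linear in a: det(M) = (6)·a + (-8).
Set (6)·a + (-8) = 34  ⇒  (6)·a = 42  ⇒  a = 7.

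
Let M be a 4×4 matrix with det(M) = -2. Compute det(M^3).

-8

det(M^3) = (det M)^3 = (-2)^3 = -8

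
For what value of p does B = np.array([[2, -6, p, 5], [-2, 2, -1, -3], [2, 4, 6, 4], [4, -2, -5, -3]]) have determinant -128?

-1

Expanding along the column containing p, det(B) is linear in p: det(B) = (112)·p + (-16).
Set (112)·p + (-16) = -128  ⇒  (112)·p = -112  ⇒  p = -1.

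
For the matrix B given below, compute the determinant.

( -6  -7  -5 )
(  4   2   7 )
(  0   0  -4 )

-64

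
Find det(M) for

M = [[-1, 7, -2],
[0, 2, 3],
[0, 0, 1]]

M is upper triangular, so det(M) is the product of the diagonal entries:
det = (-1) · (2) · (1) = -2

-2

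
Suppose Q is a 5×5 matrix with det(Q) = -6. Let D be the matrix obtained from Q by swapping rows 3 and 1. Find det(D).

Swapping two rows multiplies the determinant by −1.
det(D) = (-1)·(-6) = 6

6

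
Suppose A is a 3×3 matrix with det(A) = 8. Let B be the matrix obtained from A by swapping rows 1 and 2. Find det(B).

-8

Swapping two rows multiplies the determinant by −1.
det(B) = (-1)·(8) = -8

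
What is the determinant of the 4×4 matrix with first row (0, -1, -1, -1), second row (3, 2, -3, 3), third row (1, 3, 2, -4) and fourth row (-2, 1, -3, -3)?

-168

Expand along row 1 (it has 1 zero):
  − (-1) · M_12   where M_12 = det([3 -3 3; 1 2 -4; -2 -3 -3]) = -84
  + (-1) · M_13   where M_13 = det([3 2 3; 1 3 -4; -2 1 -3]) = 28
  − (-1) · M_14   where M_14 = det([3 2 -3; 1 3 2; -2 1 -3]) = -56
det = (-1)·(-1)·(-84) + (+1)·(-1)·(28) + (-1)·(-1)·(-56) = -168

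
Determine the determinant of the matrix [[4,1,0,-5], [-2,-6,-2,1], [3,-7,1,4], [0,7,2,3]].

The determinant is -210.

Expand along row 1 (it has 1 zero):
  + (4) · M_11   where M_11 = det([-6 -2 1; -7 1 4; 7 2 3]) = -89
  − (1) · M_12   where M_12 = det([-2 -2 1; 3 1 4; 0 2 3]) = 34
  − (-5) · M_14   where M_14 = det([-2 -6 -2; 3 -7 1; 0 7 2]) = 36
det = (+1)·(4)·(-89) + (-1)·(1)·(34) + (-1)·(-5)·(36) = -210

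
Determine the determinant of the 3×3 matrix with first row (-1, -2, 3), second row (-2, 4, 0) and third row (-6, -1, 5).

38

Expand along row 2:
  − (-2) · |-2 3; -1 5| = −(-2)·(-10 − (-3)) = -14
  + 4 · |-1 3; -6 5| = 4·(-5 − (-18)) = 52
Sum: (-14) + (52) = 38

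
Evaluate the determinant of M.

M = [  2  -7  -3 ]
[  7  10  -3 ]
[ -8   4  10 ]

Expand along column 1:
  + 2 · |10 -3; 4 10| = 2·(100 − (-12)) = 224
  − 7 · |-7 -3; 4 10| = −7·(-70 − (-12)) = 406
  + (-8) · |-7 -3; 10 -3| = (-8)·(21 − (-30)) = -408
Sum: (224) + (406) + (-408) = 222

222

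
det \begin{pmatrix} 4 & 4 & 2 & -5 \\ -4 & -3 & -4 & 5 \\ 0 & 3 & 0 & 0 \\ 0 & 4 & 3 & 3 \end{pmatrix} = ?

Expand along row 3 (it has 3 zeros):
  − (3) · M_32   where M_32 = det([4 2 -5; -4 -4 5; 0 3 3]) = -24
det = (-1)·(3)·(-24) = 72

72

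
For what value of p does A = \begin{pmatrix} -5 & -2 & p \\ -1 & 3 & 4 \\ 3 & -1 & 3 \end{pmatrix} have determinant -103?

Expanding along the row containing p, det(A) is linear in p: det(A) = (-8)·p + (-95).
Set (-8)·p + (-95) = -103  ⇒  (-8)·p = -8  ⇒  p = 1.

1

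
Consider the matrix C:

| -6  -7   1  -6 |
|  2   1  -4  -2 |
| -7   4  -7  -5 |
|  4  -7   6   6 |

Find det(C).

-1626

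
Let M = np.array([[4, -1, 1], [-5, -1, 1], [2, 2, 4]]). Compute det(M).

The determinant is -54.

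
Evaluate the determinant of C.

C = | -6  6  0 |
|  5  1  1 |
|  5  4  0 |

|C| = 54

Expand along column 3:
  − 1 · |-6 6; 5 4| = −1·(-24 − 30) = 54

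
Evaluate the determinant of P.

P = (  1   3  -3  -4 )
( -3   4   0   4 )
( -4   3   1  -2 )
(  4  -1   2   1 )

Expand along row 2 (it has 1 zero):
  − (-3) · M_21   where M_21 = det([3 -3 -4; 3 1 -2; -1 2 1]) = -10
  + (4) · M_22   where M_22 = det([1 -3 -4; -4 1 -2; 4 2 1]) = 65
  + (4) · M_24   where M_24 = det([1 3 -3; -4 3 1; 4 -1 2]) = 67
det = (-1)·(-3)·(-10) + (+1)·(4)·(65) + (+1)·(4)·(67) = 498

|P| = 498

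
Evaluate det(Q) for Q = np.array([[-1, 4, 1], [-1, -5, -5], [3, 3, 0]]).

-63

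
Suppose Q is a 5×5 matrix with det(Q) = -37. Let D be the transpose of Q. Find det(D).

The determinant is -37.

det(Qᵀ) = det(Q).
det(D) = (1)·(-37) = -37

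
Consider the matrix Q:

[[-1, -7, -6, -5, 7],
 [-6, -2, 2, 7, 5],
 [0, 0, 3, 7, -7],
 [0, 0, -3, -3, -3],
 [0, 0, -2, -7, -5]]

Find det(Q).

7440

Q is block upper-triangular with a 2×2 block and a 3×3 block on the diagonal, so its determinant equals the product of the determinants of the diagonal blocks.
det of the 2×2 block = -40
det of the 3×3 block = -186
det = (-40)·(-186) = 7440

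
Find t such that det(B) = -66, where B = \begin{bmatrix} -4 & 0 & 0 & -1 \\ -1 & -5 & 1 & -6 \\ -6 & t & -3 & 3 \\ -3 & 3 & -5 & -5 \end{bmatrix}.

t = 7

Expanding along the row containing t, det(B) is linear in t: det(B) = (-132)·t + (858).
Set (-132)·t + (858) = -66  ⇒  (-132)·t = -924  ⇒  t = 7.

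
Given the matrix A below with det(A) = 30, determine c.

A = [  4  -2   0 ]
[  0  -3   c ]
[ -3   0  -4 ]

Expanding along the column containing c, det(A) is linear in c: det(A) = (6)·c + (48).
Set (6)·c + (48) = 30  ⇒  (6)·c = -18  ⇒  c = -3.

c = -3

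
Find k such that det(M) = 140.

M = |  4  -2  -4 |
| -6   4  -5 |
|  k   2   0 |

Expanding along the row containing k, det(M) is linear in k: det(M) = (26)·k + (88).
Set (26)·k + (88) = 140  ⇒  (26)·k = 52  ⇒  k = 2.

k = 2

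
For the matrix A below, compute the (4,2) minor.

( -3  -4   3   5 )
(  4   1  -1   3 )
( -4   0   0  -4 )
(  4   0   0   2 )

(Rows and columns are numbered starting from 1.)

-20

Delete row 4 and column 2; the remaining 3×3 submatrix is [-3 3 5; 4 -1 3; -4 0 -4].
Its determinant is -20.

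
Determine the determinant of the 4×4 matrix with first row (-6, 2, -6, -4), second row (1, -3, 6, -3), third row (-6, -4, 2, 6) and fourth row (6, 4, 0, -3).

-740

Expand along row 4 (it has 1 zero):
  − (6) · M_41   where M_41 = det([2 -6 -4; -3 6 -3; -4 2 6]) = -168
  + (4) · M_42   where M_42 = det([-6 -6 -4; 1 6 -3; -6 2 6]) = -476
  + (-3) · M_44   where M_44 = det([-6 2 -6; 1 -3 6; -6 -4 2]) = -52
det = (-1)·(6)·(-168) + (+1)·(4)·(-476) + (+1)·(-3)·(-52) = -740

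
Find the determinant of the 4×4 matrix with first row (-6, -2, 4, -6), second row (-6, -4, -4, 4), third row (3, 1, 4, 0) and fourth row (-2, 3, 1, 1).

Expand along row 3 (it has 1 zero):
  + (3) · M_31   where M_31 = det([-2 4 -6; -4 -4 4; 3 1 1]) = 32
  − (1) · M_32   where M_32 = det([-6 4 -6; -6 -4 4; -2 1 1]) = 124
  + (4) · M_33   where M_33 = det([-6 -2 -6; -6 -4 4; -2 3 1]) = 256
det = (+1)·(3)·(32) + (-1)·(1)·(124) + (+1)·(4)·(256) = 996

The determinant is 996.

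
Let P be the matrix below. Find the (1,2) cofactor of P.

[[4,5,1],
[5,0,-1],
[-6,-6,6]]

The cofactor is -24.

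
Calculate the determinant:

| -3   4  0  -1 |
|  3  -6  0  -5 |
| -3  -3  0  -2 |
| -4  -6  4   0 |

Expand along column 3 (it has 3 zeros):
  − (4) · M_43   where M_43 = det([-3 4 -1; 3 -6 -5; -3 -3 -2]) = 120
det = (-1)·(4)·(120) = -480

-480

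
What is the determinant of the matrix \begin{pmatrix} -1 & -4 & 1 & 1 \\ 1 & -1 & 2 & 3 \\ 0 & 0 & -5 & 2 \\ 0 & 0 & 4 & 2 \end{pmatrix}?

-90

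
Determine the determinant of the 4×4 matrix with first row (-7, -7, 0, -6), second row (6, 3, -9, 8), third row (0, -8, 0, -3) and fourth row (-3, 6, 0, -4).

Expand along column 3 (it has 3 zeros):
  − (-9) · M_23   where M_23 = det([-7 -7 -6; 0 -8 -3; -3 6 -4]) = -269
det = (-1)·(-9)·(-269) = -2421

-2421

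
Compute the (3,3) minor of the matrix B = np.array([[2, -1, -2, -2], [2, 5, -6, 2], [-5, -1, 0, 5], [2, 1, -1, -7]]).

Delete row 3 and column 3; the remaining 3×3 submatrix is [2 -1 -2; 2 5 2; 2 1 -7].
Its determinant is -76.

-76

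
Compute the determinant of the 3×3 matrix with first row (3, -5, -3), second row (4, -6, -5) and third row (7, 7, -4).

Expand along column 1:
  + 3 · |-6 -5; 7 -4| = 3·(24 − (-35)) = 177
  − 4 · |-5 -3; 7 -4| = −4·(20 − (-21)) = -164
  + 7 · |-5 -3; -6 -5| = 7·(25 − 18) = 49
Sum: (177) + (-164) + (49) = 62

62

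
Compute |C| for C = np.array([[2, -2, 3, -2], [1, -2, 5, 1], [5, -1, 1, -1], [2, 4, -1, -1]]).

213

Expand along row 1:
  + (2) · M_11   where M_11 = det([-2 5 1; -1 1 -1; 4 -1 -1]) = -24
  − (-2) · M_12   where M_12 = det([1 5 1; 5 1 -1; 2 -1 -1]) = 6
  + (3) · M_13   where M_13 = det([1 -2 1; 5 -1 -1; 2 4 -1]) = 21
  − (-2) · M_14   where M_14 = det([1 -2 5; 5 -1 1; 2 4 -1]) = 93
det = (+1)·(2)·(-24) + (-1)·(-2)·(6) + (+1)·(3)·(21) + (-1)·(-2)·(93) = 213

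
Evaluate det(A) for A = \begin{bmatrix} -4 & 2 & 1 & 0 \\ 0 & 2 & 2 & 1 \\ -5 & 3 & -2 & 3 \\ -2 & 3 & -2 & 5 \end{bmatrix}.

The determinant is 21.

Expand along row 1 (it has 1 zero):
  + (-4) · M_11   where M_11 = det([2 2 1; 3 -2 3; 3 -2 5]) = -20
  − (2) · M_12   where M_12 = det([0 2 1; -5 -2 3; -2 -2 5]) = 44
  + (1) · M_13   where M_13 = det([0 2 1; -5 3 3; -2 3 5]) = 29
det = (+1)·(-4)·(-20) + (-1)·(2)·(44) + (+1)·(1)·(29) = 21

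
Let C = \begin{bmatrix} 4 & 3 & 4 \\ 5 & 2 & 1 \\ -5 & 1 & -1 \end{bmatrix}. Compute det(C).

48

Expand along column 1:
  + 4 · |2 1; 1 -1| = 4·(-2 − 1) = -12
  − 5 · |3 4; 1 -1| = −5·(-3 − 4) = 35
  + (-5) · |3 4; 2 1| = (-5)·(3 − 8) = 25
Sum: (-12) + (35) + (25) = 48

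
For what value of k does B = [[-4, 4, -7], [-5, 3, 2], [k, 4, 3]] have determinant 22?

Expanding along the row containing k, det(B) is linear in k: det(B) = (29)·k + (196).
Set (29)·k + (196) = 22  ⇒  (29)·k = -174  ⇒  k = -6.

k = -6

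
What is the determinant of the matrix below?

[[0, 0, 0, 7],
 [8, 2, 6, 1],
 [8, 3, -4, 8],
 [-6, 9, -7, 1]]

-5740

Expand along row 1 (it has 3 zeros):
  − (7) · M_14   where M_14 = det([8 2 6; 8 3 -4; -6 9 -7]) = 820
det = (-1)·(7)·(820) = -5740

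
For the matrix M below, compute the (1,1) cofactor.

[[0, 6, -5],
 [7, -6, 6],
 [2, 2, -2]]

Delete row 1 and column 1; the remaining 2×2 submatrix is [-6 6; 2 -2].
Its determinant is (-6)·(-2) − 6·2 = 0.
The cofactor carries sign (−1)^(1+1) = +1, so C_{1,1} = +(0) = 0.

0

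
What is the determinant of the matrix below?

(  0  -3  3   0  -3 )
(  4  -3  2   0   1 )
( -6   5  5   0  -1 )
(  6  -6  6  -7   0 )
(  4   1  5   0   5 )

The determinant is 0.

Expand along column 4 (it has 4 zeros):
  + (-7) · M_44   where M_44 = det([0 -3 3 -3; 4 -3 2 1; -6 5 5 -1; 4 1 5 5]) = 0
det = (+1)·(-7)·(0) = 0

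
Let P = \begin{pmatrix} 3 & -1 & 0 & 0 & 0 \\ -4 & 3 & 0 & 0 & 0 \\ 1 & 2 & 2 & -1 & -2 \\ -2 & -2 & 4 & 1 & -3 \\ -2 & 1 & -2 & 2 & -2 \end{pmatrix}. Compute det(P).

-130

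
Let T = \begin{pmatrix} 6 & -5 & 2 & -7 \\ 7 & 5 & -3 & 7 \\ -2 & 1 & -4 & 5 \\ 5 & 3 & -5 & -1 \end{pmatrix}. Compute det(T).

Expand along row 1:
  + (6) · M_11   where M_11 = det([5 -3 7; 1 -4 5; 3 -5 -1]) = 146
  − (-5) · M_12   where M_12 = det([7 -3 7; -2 -4 5; 5 -5 -1]) = 344
  + (2) · M_13   where M_13 = det([7 5 7; -2 1 5; 5 3 -1]) = -74
  − (-7) · M_14   where M_14 = det([7 5 -3; -2 1 -4; 5 3 -5]) = -68
det = (+1)·(6)·(146) + (-1)·(-5)·(344) + (+1)·(2)·(-74) + (-1)·(-7)·(-68) = 1972

det(T) = 1972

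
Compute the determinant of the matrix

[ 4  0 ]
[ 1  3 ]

12

det = 4·3 − 0·1 = 12 − 0 = 12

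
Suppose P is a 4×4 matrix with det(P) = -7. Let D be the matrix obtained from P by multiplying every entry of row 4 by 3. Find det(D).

The determinant is -21.

Scaling one row by 3 multiplies the determinant by 3.
det(D) = (3)·(-7) = -21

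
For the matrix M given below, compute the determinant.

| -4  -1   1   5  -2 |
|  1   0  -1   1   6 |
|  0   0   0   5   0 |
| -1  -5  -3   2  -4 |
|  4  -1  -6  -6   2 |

det(M) = 1880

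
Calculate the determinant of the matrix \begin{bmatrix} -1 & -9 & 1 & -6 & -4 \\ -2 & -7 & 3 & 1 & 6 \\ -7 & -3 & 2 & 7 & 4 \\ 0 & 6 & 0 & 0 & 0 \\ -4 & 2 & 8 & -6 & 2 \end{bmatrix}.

The determinant is 5184.

Expand along row 4 (it has 4 zeros):
  + (6) · M_42   where M_42 = det([-1 1 -6 -4; -2 3 1 6; -7 2 7 4; -4 8 -6 2]) = 864
det = (+1)·(6)·(864) = 5184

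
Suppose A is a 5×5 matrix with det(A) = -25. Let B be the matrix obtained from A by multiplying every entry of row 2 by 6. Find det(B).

Scaling one row by 6 multiplies the determinant by 6.
det(B) = (6)·(-25) = -150

The determinant is -150.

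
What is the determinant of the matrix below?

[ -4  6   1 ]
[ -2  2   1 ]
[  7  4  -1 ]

The determinant is 32.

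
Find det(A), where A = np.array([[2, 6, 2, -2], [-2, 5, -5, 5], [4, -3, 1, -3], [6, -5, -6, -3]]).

Expand along row 1:
  + (2) · M_11   where M_11 = det([5 -5 5; -3 1 -3; -5 -6 -3]) = -20
  − (6) · M_12   where M_12 = det([-2 -5 5; 4 1 -3; 6 -6 -3]) = -78
  + (2) · M_13   where M_13 = det([-2 5 5; 4 -3 -3; 6 -5 -3]) = -28
  − (-2) · M_14   where M_14 = det([-2 5 -5; 4 -3 1; 6 -5 -6]) = 114
det = (+1)·(2)·(-20) + (-1)·(6)·(-78) + (+1)·(2)·(-28) + (-1)·(-2)·(114) = 600

det(A) = 600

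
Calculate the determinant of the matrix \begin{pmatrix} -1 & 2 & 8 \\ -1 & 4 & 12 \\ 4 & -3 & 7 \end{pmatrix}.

The determinant is -58.

Expand along column 1:
  + (-1) · |4 12; -3 7| = (-1)·(28 − (-36)) = -64
  − (-1) · |2 8; -3 7| = −(-1)·(14 − (-24)) = 38
  + 4 · |2 8; 4 12| = 4·(24 − 32) = -32
Sum: (-64) + (38) + (-32) = -58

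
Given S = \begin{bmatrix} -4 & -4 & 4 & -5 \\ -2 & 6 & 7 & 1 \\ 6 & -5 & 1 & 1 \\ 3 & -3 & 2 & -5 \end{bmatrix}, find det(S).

The determinant is 2247.

Expand along row 1:
  + (-4) · M_11   where M_11 = det([6 7 1; -5 1 1; -3 2 -5]) = -245
  − (-4) · M_12   where M_12 = det([-2 7 1; 6 1 1; 3 2 -5]) = 254
  + (4) · M_13   where M_13 = det([-2 6 1; 6 -5 1; 3 -3 -5]) = 139
  − (-5) · M_14   where M_14 = det([-2 6 7; 6 -5 1; 3 -3 2]) = -61
det = (+1)·(-4)·(-245) + (-1)·(-4)·(254) + (+1)·(4)·(139) + (-1)·(-5)·(-61) = 2247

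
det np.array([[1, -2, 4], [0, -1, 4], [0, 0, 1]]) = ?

The determinant is -1.

The matrix is upper triangular, so the determinant is the product of the diagonal entries:
det = (1) · (-1) · (1) = -1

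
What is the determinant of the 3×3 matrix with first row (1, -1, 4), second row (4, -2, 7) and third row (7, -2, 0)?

The determinant is -11.

Expand along row 3:
  + 7 · |-1 4; -2 7| = 7·(-7 − (-8)) = 7
  − (-2) · |1 4; 4 7| = −(-2)·(7 − 16) = -18
Sum: (7) + (-18) = -11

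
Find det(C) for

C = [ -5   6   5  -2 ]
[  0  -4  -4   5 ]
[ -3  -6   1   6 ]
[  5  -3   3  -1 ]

Expand along row 2 (it has 1 zero):
  + (-4) · M_22   where M_22 = det([-5 5 -2; -3 1 6; 5 3 -1]) = 258
  − (-4) · M_23   where M_23 = det([-5 6 -2; -3 -6 6; 5 -3 -1]) = -36
  + (5) · M_24   where M_24 = det([-5 6 5; -3 -6 1; 5 -3 3]) = 354
det = (+1)·(-4)·(258) + (-1)·(-4)·(-36) + (+1)·(5)·(354) = 594

|C| = 594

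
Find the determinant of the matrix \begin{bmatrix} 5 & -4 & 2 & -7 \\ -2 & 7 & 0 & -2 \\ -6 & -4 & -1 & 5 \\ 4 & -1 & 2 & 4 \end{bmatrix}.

Expand along row 2 (it has 1 zero):
  − (-2) · M_21   where M_21 = det([-4 2 -7; -4 -1 5; -1 2 4]) = 141
  + (7) · M_22   where M_22 = det([5 2 -7; -6 -1 5; 4 2 4]) = 74
  + (-2) · M_24   where M_24 = det([5 -4 2; -6 -4 -1; 4 -1 2]) = -33
det = (-1)·(-2)·(141) + (+1)·(7)·(74) + (+1)·(-2)·(-33) = 866

The determinant is 866.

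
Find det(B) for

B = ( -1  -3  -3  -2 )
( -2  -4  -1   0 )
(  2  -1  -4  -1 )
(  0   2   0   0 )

The determinant is -30.

Expand along row 4 (it has 3 zeros):
  + (2) · M_42   where M_42 = det([-1 -3 -2; -2 -1 0; 2 -4 -1]) = -15
det = (+1)·(2)·(-15) = -30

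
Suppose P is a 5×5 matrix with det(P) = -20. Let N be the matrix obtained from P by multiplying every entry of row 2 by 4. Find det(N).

Scaling one row by 4 multiplies the determinant by 4.
det(N) = (4)·(-20) = -80

det(N) = -80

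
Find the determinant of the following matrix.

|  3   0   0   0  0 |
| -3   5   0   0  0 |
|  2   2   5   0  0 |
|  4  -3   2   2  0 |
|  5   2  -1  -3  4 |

600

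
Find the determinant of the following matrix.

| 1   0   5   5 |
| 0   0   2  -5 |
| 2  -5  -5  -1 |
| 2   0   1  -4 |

-365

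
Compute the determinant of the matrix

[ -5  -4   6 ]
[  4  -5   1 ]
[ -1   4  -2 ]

Expand along row 1:
  + (-5) · |-5 1; 4 -2| = (-5)·(10 − 4) = -30
  − (-4) · |4 1; -1 -2| = −(-4)·(-8 − (-1)) = -28
  + 6 · |4 -5; -1 4| = 6·(16 − 5) = 66
Sum: (-30) + (-28) + (66) = 8

The determinant is 8.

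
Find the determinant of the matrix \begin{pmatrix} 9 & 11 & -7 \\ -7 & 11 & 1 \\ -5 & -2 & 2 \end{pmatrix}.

The determinant is -168.

Expand along row 1:
  + 9 · |11 1; -2 2| = 9·(22 − (-2)) = 216
  − 11 · |-7 1; -5 2| = −11·(-14 − (-5)) = 99
  + (-7) · |-7 11; -5 -2| = (-7)·(14 − (-55)) = -483
Sum: (216) + (99) + (-483) = -168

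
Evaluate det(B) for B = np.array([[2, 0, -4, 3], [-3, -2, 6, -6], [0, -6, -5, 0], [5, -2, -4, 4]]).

Expand along row 3 (it has 2 zeros):
  − (-6) · M_32   where M_32 = det([2 -4 3; -3 6 -6; 5 -4 4]) = 18
  + (-5) · M_33   where M_33 = det([2 0 3; -3 -2 -6; 5 -2 4]) = 8
det = (-1)·(-6)·(18) + (+1)·(-5)·(8) = 68

|B| = 68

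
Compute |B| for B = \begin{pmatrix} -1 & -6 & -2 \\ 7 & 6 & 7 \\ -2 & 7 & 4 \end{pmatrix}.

155

Expand along row 1:
  + (-1) · |6 7; 7 4| = (-1)·(24 − 49) = 25
  − (-6) · |7 7; -2 4| = −(-6)·(28 − (-14)) = 252
  + (-2) · |7 6; -2 7| = (-2)·(49 − (-12)) = -122
Sum: (25) + (252) + (-122) = 155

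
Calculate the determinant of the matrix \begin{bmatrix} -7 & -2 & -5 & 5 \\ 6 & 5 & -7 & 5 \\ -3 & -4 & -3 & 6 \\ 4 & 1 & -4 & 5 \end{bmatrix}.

Expand along row 1:
  + (-7) · M_11   where M_11 = det([5 -7 5; -4 -3 6; 1 -4 5]) = -42
  − (-2) · M_12   where M_12 = det([6 -7 5; -3 -3 6; 4 -4 5]) = -99
  + (-5) · M_13   where M_13 = det([6 5 5; -3 -4 6; 4 1 5]) = 104
  − (5) · M_14   where M_14 = det([6 5 -7; -3 -4 -3; 4 1 -4]) = -97
det = (+1)·(-7)·(-42) + (-1)·(-2)·(-99) + (+1)·(-5)·(104) + (-1)·(5)·(-97) = 61

61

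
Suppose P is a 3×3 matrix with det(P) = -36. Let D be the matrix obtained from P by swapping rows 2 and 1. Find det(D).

Swapping two rows multiplies the determinant by −1.
det(D) = (-1)·(-36) = 36

|D| = 36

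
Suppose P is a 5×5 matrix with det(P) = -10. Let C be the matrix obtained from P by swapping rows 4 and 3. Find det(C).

10

Swapping two rows multiplies the determinant by −1.
det(C) = (-1)·(-10) = 10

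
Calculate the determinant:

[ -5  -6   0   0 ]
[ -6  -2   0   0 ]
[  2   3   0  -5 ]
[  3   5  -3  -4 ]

The matrix is block lower-triangular with a 2×2 block and a 2×2 block on the diagonal, so its determinant equals the product of the determinants of the diagonal blocks.
det of the 2×2 block = -26
det of the 2×2 block = -15
det = (-26)·(-15) = 390

390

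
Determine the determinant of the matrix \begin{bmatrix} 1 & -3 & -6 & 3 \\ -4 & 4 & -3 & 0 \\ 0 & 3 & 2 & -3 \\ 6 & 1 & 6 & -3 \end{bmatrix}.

The determinant is 222.

Expand along row 2 (it has 1 zero):
  − (-4) · M_21   where M_21 = det([-3 -6 3; 3 2 -3; 1 6 -3]) = -24
  + (4) · M_22   where M_22 = det([1 -6 3; 0 2 -3; 6 6 -3]) = 84
  − (-3) · M_23   where M_23 = det([1 -3 3; 0 3 -3; 6 1 -3]) = -6
det = (-1)·(-4)·(-24) + (+1)·(4)·(84) + (-1)·(-3)·(-6) = 222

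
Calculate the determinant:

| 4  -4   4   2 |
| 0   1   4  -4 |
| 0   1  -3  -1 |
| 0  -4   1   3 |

160

Expand along column 1 (it has 3 zeros):
  + (4) · M_11   where M_11 = det([1 4 -4; 1 -3 -1; -4 1 3]) = 40
det = (+1)·(4)·(40) = 160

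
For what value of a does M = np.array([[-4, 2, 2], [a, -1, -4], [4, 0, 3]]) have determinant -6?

Expanding along the row containing a, det(M) is linear in a: det(M) = (-6)·a + (-12).
Set (-6)·a + (-12) = -6  ⇒  (-6)·a = 6  ⇒  a = -1.

-1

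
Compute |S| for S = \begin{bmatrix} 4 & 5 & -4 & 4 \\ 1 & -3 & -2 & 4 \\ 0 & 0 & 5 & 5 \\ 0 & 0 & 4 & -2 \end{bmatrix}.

The determinant is 510.

S is block upper-triangular with a 2×2 block and a 2×2 block on the diagonal, so its determinant equals the product of the determinants of the diagonal blocks.
det of the 2×2 block = -17
det of the 2×2 block = -30
det = (-17)·(-30) = 510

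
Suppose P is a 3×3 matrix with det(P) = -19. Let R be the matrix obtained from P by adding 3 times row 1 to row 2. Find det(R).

det(R) = -19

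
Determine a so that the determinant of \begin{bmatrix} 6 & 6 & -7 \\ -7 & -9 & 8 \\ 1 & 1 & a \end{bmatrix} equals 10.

Expanding along the column containing a, det(A) is linear in a: det(A) = (-12)·a + (-14).
Set (-12)·a + (-14) = 10  ⇒  (-12)·a = 24  ⇒  a = -2.

-2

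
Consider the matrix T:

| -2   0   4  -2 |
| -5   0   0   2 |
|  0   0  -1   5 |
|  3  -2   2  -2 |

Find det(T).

Expand along column 2 (it has 3 zeros):
  + (-2) · M_42   where M_42 = det([-2 4 -2; -5 0 2; 0 -1 5]) = 86
det = (+1)·(-2)·(86) = -172

-172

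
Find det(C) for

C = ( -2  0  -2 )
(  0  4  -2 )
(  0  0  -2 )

C is upper triangular, so det(C) is the product of the diagonal entries:
det = (-2) · (4) · (-2) = 16

|C| = 16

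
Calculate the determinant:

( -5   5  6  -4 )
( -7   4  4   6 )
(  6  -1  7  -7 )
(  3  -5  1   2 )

-1689

Expand along row 1:
  + (-5) · M_11   where M_11 = det([4 4 6; -1 7 -7; -5 1 2]) = 436
  − (5) · M_12   where M_12 = det([-7 4 6; 6 7 -7; 3 1 2]) = -369
  + (6) · M_13   where M_13 = det([-7 4 6; 6 -1 -7; 3 -5 2]) = -35
  − (-4) · M_14   where M_14 = det([-7 4 4; 6 -1 7; 3 -5 1]) = -286
det = (+1)·(-5)·(436) + (-1)·(5)·(-369) + (+1)·(6)·(-35) + (-1)·(-4)·(-286) = -1689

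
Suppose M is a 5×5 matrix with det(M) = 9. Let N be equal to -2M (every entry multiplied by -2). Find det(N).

-288

For a 5×5 matrix, det(-2M) = (-2)^5·det(M) = -32·det(M).
det(N) = (-32)·(9) = -288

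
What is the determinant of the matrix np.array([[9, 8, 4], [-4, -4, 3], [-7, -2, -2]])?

Expand along column 1:
  + 9 · |-4 3; -2 -2| = 9·(8 − (-6)) = 126
  − (-4) · |8 4; -2 -2| = −(-4)·(-16 − (-8)) = -32
  + (-7) · |8 4; -4 3| = (-7)·(24 − (-16)) = -280
Sum: (126) + (-32) + (-280) = -186

-186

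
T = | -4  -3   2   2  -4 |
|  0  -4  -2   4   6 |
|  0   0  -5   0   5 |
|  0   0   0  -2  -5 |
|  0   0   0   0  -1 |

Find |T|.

T is upper triangular, so det(T) is the product of the diagonal entries:
det = (-4) · (-4) · (-5) · (-2) · (-1) = -160

-160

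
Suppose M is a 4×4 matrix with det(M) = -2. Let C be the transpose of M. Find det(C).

-2

det(Mᵀ) = det(M).
det(C) = (1)·(-2) = -2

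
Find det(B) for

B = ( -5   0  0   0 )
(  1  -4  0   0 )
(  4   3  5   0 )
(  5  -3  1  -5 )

B is lower triangular, so det(B) is the product of the diagonal entries:
det = (-5) · (-4) · (5) · (-5) = -500

|B| = -500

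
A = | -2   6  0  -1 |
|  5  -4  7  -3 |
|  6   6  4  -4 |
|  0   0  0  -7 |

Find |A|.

The determinant is -1736.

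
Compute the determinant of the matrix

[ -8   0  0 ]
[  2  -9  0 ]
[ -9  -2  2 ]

The matrix is lower triangular, so the determinant is the product of the diagonal entries:
det = (-8) · (-9) · (2) = 144

144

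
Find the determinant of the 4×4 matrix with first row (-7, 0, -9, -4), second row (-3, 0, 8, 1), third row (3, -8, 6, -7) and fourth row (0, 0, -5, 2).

-2088

Expand along column 2 (it has 3 zeros):
  − (-8) · M_32   where M_32 = det([-7 -9 -4; -3 8 1; 0 -5 2]) = -261
det = (-1)·(-8)·(-261) = -2088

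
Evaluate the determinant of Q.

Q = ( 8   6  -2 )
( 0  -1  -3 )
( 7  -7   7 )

|Q| = -364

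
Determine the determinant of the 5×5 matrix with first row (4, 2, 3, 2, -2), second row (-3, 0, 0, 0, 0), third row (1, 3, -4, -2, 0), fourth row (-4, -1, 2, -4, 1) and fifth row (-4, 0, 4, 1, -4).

The determinant is -753.

Expand along row 2 (it has 4 zeros):
  − (-3) · M_21   where M_21 = det([2 3 2 -2; 3 -4 -2 0; -1 2 -4 1; 0 4 1 -4]) = -251
det = (-1)·(-3)·(-251) = -753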